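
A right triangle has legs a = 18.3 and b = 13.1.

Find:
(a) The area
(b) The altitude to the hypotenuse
(a) The legs are perpendicular, so Area = ½·a·b = ½·18.3·13.1 = ½·239.73 = 119.865
(b) Hypotenuse c = √(a² + b²) = √(334.89 + 171.61) = √506.5 ≈ 22.5056
    Area = ½·c·h_c  ⇒  h_c = 2·Area/c = 239.73/22.5056 ≈ 10.652

Area = 119.865, h_c = 10.65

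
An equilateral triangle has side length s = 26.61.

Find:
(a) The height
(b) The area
(a) The height splits the triangle into two 30-60-90 halves: h = s·√3/2 = 26.61·1.73205/2 ≈ 46.0899/2 ≈ 23.0449
(b) Area = (√3/4)·s² = (√3/4)·26.61² = (√3/4)·708.0921 ≈ 0.433013·708.0921 ≈ 306.613

Height = 23.04, Area = 306.6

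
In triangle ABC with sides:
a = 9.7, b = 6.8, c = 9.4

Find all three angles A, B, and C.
Law of cosines for each angle (a² = 94.09, b² = 46.24, c² = 88.36):
cos(A) = (b² + c² − a²)/(2bc) = (46.24 + 88.36 − 94.09)/(2·6.8·9.4) = 40.51/127.84 ≈ 0.31688  ⇒  A ≈ 71.5256°
cos(B) = (a² + c² − b²)/(2ac) = (94.09 + 88.36 − 46.24)/(2·9.7·9.4) = 136.21/182.36 ≈ 0.746929  ⇒  B ≈ 41.6749°
cos(C) = (a² + b² − c²)/(2ab) = (94.09 + 46.24 − 88.36)/(2·9.7·6.8) = 51.97/131.92 ≈ 0.393951  ⇒  C ≈ 66.7994°
Check: A + B + C ≈ 180°

A = 71.53°, B = 41.67°, C = 66.8°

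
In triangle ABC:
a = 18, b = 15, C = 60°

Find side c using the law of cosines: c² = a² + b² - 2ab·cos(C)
c² = 18² + 15² − 2·18·15·cos(60°)
cos(60°) ≈ 0.5
c² ≈ 324 + 225 − 540·(0.5) ≈ 549 − 270 ≈ 279
c ≈ √279 ≈ 16.7033

c = 16.7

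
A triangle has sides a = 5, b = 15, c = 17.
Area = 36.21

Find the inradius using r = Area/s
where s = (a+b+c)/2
s = (5 + 15 + 17)/2 = 37/2 = 18.5
r = Area/s = 36.21/18.5 ≈ 1.9573

r = 1.957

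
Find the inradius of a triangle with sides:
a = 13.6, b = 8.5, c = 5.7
r = Area/s where s is the semi-perimeter.
s = (13.6 + 8.5 + 5.7)/2 = 27.8/2 = 13.9
Area = √(s(s−a)(s−b)(s−c)) = √(13.9·0.3·5.4·8.2) ≈ √184.648 ≈ 13.5885
r ≈ 13.5885/13.9 ≈ 0.977591

r = 0.9776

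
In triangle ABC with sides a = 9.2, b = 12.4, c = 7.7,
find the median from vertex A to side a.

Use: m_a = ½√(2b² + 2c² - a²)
m_a = ½√(2·12.4² + 2·7.7² − 9.2²) = ½√(2·153.76 + 2·59.29 − 84.64) = ½√(307.52 + 118.58 − 84.64) = ½√341.46
√341.46 ≈ 18.4786, so m_a ≈ 9.23932

m_a = 9.239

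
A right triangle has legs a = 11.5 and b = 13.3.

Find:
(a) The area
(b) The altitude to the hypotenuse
(a) The legs are perpendicular, so Area = ½·a·b = ½·11.5·13.3 = ½·152.95 = 76.475
(b) Hypotenuse c = √(a² + b²) = √(132.25 + 176.89) = √309.14 ≈ 17.5824
    Area = ½·c·h_c  ⇒  h_c = 2·Area/c = 152.95/17.5824 ≈ 8.69905

Area = 76.475, h_c = 8.699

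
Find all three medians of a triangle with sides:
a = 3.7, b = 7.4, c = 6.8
Median formula: m_a = ½√(2b² + 2c² − a²) (and cyclically). a² = 13.69, b² = 54.76, c² = 46.24.
m_a = ½√(2·54.76 + 2·46.24 − 13.69) = ½√188.31 ≈ ½·13.7226 ≈ 6.8613
m_b = ½√(2·13.69 + 2·46.24 − 54.76) = ½√65.1 ≈ ½·8.06846 ≈ 4.03423
m_c = ½√(2·13.69 + 2·54.76 − 46.24) = ½√90.66 ≈ ½·9.52155 ≈ 4.76078

m_a = 6.861, m_b = 4.034, m_c = 4.761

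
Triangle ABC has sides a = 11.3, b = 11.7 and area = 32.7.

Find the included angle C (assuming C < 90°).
Area = ½·a·b·sin(C)  ⇒  sin(C) = 2·Area/(a·b) = 2·32.7/(11.3·11.7) = 65.4/132.21 ≈ 0.494668
C = arcsin(0.494668) ≈ 29.6478° (taking the acute solution since C < 90°)

C = 29.65°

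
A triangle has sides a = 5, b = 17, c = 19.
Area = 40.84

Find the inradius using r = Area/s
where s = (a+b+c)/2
s = (5 + 17 + 19)/2 = 41/2 = 20.5
r = Area/s = 40.84/20.5 ≈ 1.9922

r = 1.992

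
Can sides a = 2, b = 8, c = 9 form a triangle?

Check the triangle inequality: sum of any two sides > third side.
a + b vs c: 2 + 8 = 10 > 9  ✓
a + c vs b: 2 + 9 = 11 > 8  ✓
b + c vs a: 8 + 9 = 17 > 2  ✓

Yes, triangle inequality satisfied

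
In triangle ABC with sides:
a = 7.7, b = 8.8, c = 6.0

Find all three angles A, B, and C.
Law of cosines for each angle (a² = 59.29, b² = 77.44, c² = 36):
cos(A) = (b² + c² − a²)/(2bc) = (77.44 + 36 − 59.29)/(2·8.8·6.0) = 54.15/105.6 ≈ 0.512784  ⇒  A ≈ 59.1505°
cos(B) = (a² + c² − b²)/(2ac) = (59.29 + 36 − 77.44)/(2·7.7·6.0) = 17.85/92.4 ≈ 0.193182  ⇒  B ≈ 78.8615°
cos(C) = (a² + b² − c²)/(2ab) = (59.29 + 77.44 − 36)/(2·7.7·8.8) = 100.73/135.52 ≈ 0.743285  ⇒  C ≈ 41.988°
Check: A + B + C ≈ 180°

A = 59.15°, B = 78.86°, C = 41.99°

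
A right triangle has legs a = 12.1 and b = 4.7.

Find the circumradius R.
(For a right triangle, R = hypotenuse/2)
Hypotenuse c = √(a² + b²) = √(146.41 + 22.09) = √168.5 ≈ 12.9808
R = c/2 ≈ 12.9808/2 ≈ 6.49038

R = 6.49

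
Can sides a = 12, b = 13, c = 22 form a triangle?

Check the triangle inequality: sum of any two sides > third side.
a + b vs c: 12 + 13 = 25 > 22  ✓
a + c vs b: 12 + 22 = 34 > 13  ✓
b + c vs a: 13 + 22 = 35 > 12  ✓

Yes, triangle inequality satisfied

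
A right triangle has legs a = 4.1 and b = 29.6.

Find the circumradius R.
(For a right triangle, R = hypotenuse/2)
Hypotenuse c = √(a² + b²) = √(16.81 + 876.16) = √892.97 ≈ 29.8826
R = c/2 ≈ 29.8826/2 ≈ 14.9413

R = 14.94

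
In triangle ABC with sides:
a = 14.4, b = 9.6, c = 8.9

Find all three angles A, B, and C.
Law of cosines for each angle (a² = 207.36, b² = 92.16, c² = 79.21):
cos(A) = (b² + c² − a²)/(2bc) = (92.16 + 79.21 − 207.36)/(2·9.6·8.9) = -35.99/170.88 ≈ -0.210616  ⇒  A ≈ 102.158°
cos(B) = (a² + c² − b²)/(2ac) = (207.36 + 79.21 − 92.16)/(2·14.4·8.9) = 194.41/256.32 ≈ 0.758466  ⇒  B ≈ 40.6709°
cos(C) = (a² + b² − c²)/(2ab) = (207.36 + 92.16 − 79.21)/(2·14.4·9.6) = 220.31/276.48 ≈ 0.796839  ⇒  C ≈ 37.1707°
Check: A + B + C ≈ 180°

A = 102.2°, B = 40.67°, C = 37.17°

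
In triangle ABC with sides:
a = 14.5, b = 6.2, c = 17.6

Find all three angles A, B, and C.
Law of cosines for each angle (a² = 210.25, b² = 38.44, c² = 309.76):
cos(A) = (b² + c² − a²)/(2bc) = (38.44 + 309.76 − 210.25)/(2·6.2·17.6) = 137.95/218.24 ≈ 0.632102  ⇒  A ≈ 50.7946°
cos(B) = (a² + c² − b²)/(2ac) = (210.25 + 309.76 − 38.44)/(2·14.5·17.6) = 481.57/510.4 ≈ 0.943515  ⇒  B ≈ 19.3495°
cos(C) = (a² + b² − c²)/(2ab) = (210.25 + 38.44 − 309.76)/(2·14.5·6.2) = -61.07/179.8 ≈ -0.339655  ⇒  C ≈ 109.856°
Check: A + B + C ≈ 180°

A = 50.79°, B = 19.35°, C = 109.9°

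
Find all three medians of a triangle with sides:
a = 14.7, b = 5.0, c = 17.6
Median formula: m_a = ½√(2b² + 2c² − a²) (and cyclically). a² = 216.09, b² = 25, c² = 309.76.
m_a = ½√(2·25 + 2·309.76 − 216.09) = ½√453.43 ≈ ½·21.2939 ≈ 10.6469
m_b = ½√(2·216.09 + 2·309.76 − 25) = ½√1026.7 ≈ ½·32.0422 ≈ 16.0211
m_c = ½√(2·216.09 + 2·25 − 309.76) = ½√172.42 ≈ ½·13.1309 ≈ 6.56544

m_a = 10.65, m_b = 16.02, m_c = 6.565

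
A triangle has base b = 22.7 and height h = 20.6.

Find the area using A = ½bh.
A = ½·b·h = ½·22.7·20.6 = ½·467.62 = 233.81

Area = 233.81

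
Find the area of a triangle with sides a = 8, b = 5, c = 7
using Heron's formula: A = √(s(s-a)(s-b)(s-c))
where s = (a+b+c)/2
s = (8 + 5 + 7)/2 = 20/2 = 10
s − a = 2, s − b = 5, s − c = 3
s(s−a)(s−b)(s−c) = 10·2·5·3 = 300
Area = √300 ≈ 17.3205

s = 10.0, Area = 17.32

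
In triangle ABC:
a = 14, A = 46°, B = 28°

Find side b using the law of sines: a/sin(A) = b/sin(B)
a/sin(A) = b/sin(B)  ⇒  b = a·sin(B)/sin(A) = 14·sin(28°)/sin(46°)
sin(28°) ≈ 0.469472, sin(46°) ≈ 0.71934
b ≈ 14·0.469472/0.71934 ≈ 6.5726/0.71934 ≈ 9.13699

b = 9.137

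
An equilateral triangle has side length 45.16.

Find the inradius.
r = Area/s with s the semi-perimeter.
Area = (√3/4)·45.16² = (√3/4)·2039.4256 ≈ 0.433013·2039.4256 ≈ 883.097
s = 3·45.16/2 = 67.74
r ≈ 883.097/67.74 ≈ 13.0366
(Equivalently r = side/(2√3) = 45.16/3.4641 ≈ 13.0366.)

r = 13.04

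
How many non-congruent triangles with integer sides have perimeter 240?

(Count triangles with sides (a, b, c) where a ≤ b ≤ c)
Let a ≤ b ≤ c with a + b + c = 240. The only binding inequality is a + b > c, i.e. 240 − c > c, so c < 240/2; and c ≥ 240/3 since c is the largest side.
So 80 ≤ c ≤ 119. For each c, b runs from ⌈(240 − c)/2⌉ up to c (then a = 240 − b − c satisfies 1 ≤ a ≤ b automatically), giving c − ⌈(240 − c)/2⌉ + 1 choices.
Summing over c: 1 + 2 + 4 + 5 + … + 58 + 59  (40 terms, c = 80, …, 119) = 1200
Check (closed form: nearest integer to p²/48 for even p, (p+3)²/48 for odd p): 240²/48 = 57600/48 ≈ 1200.00 → 1200

1200 triangles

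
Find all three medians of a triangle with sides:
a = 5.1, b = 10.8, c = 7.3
Median formula: m_a = ½√(2b² + 2c² − a²) (and cyclically). a² = 26.01, b² = 116.64, c² = 53.29.
m_a = ½√(2·116.64 + 2·53.29 − 26.01) = ½√313.85 ≈ ½·17.7158 ≈ 8.85791
m_b = ½√(2·26.01 + 2·53.29 − 116.64) = ½√41.96 ≈ ½·6.47765 ≈ 3.23883
m_c = ½√(2·26.01 + 2·116.64 − 53.29) = ½√232.01 ≈ ½·15.2319 ≈ 7.61594

m_a = 8.858, m_b = 3.239, m_c = 7.616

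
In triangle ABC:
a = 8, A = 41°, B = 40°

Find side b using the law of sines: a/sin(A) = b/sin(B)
a/sin(A) = b/sin(B)  ⇒  b = a·sin(B)/sin(A) = 8·sin(40°)/sin(41°)
sin(40°) ≈ 0.642788, sin(41°) ≈ 0.656059
b ≈ 8·0.642788/0.656059 ≈ 5.1423/0.656059 ≈ 7.83817

b = 7.838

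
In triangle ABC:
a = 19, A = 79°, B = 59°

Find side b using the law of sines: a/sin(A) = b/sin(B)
a/sin(A) = b/sin(B)  ⇒  b = a·sin(B)/sin(A) = 19·sin(59°)/sin(79°)
sin(59°) ≈ 0.857167, sin(79°) ≈ 0.981627
b ≈ 19·0.857167/0.981627 ≈ 16.2862/0.981627 ≈ 16.591

b = 16.59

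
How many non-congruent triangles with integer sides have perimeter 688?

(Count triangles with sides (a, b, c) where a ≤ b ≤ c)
Let a ≤ b ≤ c with a + b + c = 688. The only binding inequality is a + b > c, i.e. 688 − c > c, so c < 688/2; and c ≥ 688/3 since c is the largest side.
So 230 ≤ c ≤ 343. For each c, b runs from ⌈(688 − c)/2⌉ up to c (then a = 688 − b − c satisfies 1 ≤ a ≤ b automatically), giving c − ⌈(688 − c)/2⌉ + 1 choices.
Summing over c: 2 + 3 + 5 + 6 + … + 170 + 171  (114 terms, c = 230, …, 343) = 9861
Check (closed form: nearest integer to p²/48 for even p, (p+3)²/48 for odd p): 688²/48 = 473344/48 ≈ 9861.33 → 9861

9861 triangles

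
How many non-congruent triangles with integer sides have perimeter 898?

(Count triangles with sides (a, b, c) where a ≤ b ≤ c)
Let a ≤ b ≤ c with a + b + c = 898. The only binding inequality is a + b > c, i.e. 898 − c > c, so c < 898/2; and c ≥ 898/3 since c is the largest side.
So 300 ≤ c ≤ 448. For each c, b runs from ⌈(898 − c)/2⌉ up to c (then a = 898 − b − c satisfies 1 ≤ a ≤ b automatically), giving c − ⌈(898 − c)/2⌉ + 1 choices.
Summing over c: 2 + 3 + 5 + 6 + … + 222 + 224  (149 terms, c = 300, …, 448) = 16800
Check (closed form: nearest integer to p²/48 for even p, (p+3)²/48 for odd p): 898²/48 = 806404/48 ≈ 16800.08 → 16800

16800 triangles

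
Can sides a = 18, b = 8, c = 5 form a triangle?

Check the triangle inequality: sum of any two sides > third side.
a + b vs c: 18 + 8 = 26 > 5  ✓
a + c vs b: 18 + 5 = 23 > 8  ✓
b + c vs a: 8 + 5 = 13 ≤ 18  ✗

No: 8 + 5 = 13 is not > 18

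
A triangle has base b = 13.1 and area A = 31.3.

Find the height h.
A = ½·b·h  ⇒  h = 2A/b = 2·31.3/13.1 = 62.6/13.1 ≈ 4.77863

h = 4.779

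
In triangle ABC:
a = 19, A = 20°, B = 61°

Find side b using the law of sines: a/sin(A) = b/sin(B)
a/sin(A) = b/sin(B)  ⇒  b = a·sin(B)/sin(A) = 19·sin(61°)/sin(20°)
sin(61°) ≈ 0.87462, sin(20°) ≈ 0.34202
b ≈ 19·0.87462/0.34202 ≈ 16.6178/0.34202 ≈ 48.5871

b = 48.59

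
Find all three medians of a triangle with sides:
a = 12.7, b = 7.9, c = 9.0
Median formula: m_a = ½√(2b² + 2c² − a²) (and cyclically). a² = 161.29, b² = 62.41, c² = 81.
m_a = ½√(2·62.41 + 2·81 − 161.29) = ½√125.53 ≈ ½·11.204 ≈ 5.60201
m_b = ½√(2·161.29 + 2·81 − 62.41) = ½√422.17 ≈ ½·20.5468 ≈ 10.2734
m_c = ½√(2·161.29 + 2·62.41 − 81) = ½√366.4 ≈ ½·19.1416 ≈ 9.57079

m_a = 5.602, m_b = 10.27, m_c = 9.571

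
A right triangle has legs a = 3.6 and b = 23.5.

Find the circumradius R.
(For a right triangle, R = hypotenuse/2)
Hypotenuse c = √(a² + b²) = √(12.96 + 552.25) = √565.21 ≈ 23.7741
R = c/2 ≈ 23.7741/2 ≈ 11.8871

R = 11.89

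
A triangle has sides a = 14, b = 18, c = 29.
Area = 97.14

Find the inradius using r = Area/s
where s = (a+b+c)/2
s = (14 + 18 + 29)/2 = 61/2 = 30.5
r = Area/s = 97.14/30.5 ≈ 3.18492

r = 3.185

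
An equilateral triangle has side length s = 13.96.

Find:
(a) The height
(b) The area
(a) The height splits the triangle into two 30-60-90 halves: h = s·√3/2 = 13.96·1.73205/2 ≈ 24.1794/2 ≈ 12.0897
(b) Area = (√3/4)·s² = (√3/4)·13.96² = (√3/4)·194.8816 ≈ 0.433013·194.8816 ≈ 84.3862

Height = 12.09, Area = 84.39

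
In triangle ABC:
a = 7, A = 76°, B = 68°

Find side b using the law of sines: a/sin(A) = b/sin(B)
a/sin(A) = b/sin(B)  ⇒  b = a·sin(B)/sin(A) = 7·sin(68°)/sin(76°)
sin(68°) ≈ 0.927184, sin(76°) ≈ 0.970296
b ≈ 7·0.927184/0.970296 ≈ 6.49029/0.970296 ≈ 6.68898

b = 6.689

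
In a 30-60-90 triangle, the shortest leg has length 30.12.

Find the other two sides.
In a 30-60-90 triangle the sides are in ratio 1 : √3 : 2 (short leg : long leg : hypotenuse).
Long leg = 30.12·√3 ≈ 30.12·1.73205 ≈ 52.1694
Hypotenuse = 2·30.12 = 60.24

Long leg = 30.12√3 = 52.17, Hypotenuse = 60.24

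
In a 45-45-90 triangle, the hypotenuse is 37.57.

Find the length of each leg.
In a 45-45-90 triangle hypotenuse = leg·√2, so leg = hypotenuse/√2.
Leg = 37.57/√2 ≈ 37.57/1.41421 ≈ 26.566

Each leg = 26.57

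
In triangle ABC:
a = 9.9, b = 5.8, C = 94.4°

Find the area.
Two sides and the included angle (SAS): A = ½·a·b·sin(C) = ½·9.9·5.8·sin(94.4°)
sin(94.4°) ≈ 0.997053
A ≈ ½·57.42·0.997053 = 28.71·0.997053 ≈ 28.6254

Area = 28.63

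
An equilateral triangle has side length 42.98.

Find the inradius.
r = Area/s with s the semi-perimeter.
Area = (√3/4)·42.98² = (√3/4)·1847.2804 ≈ 0.433013·1847.2804 ≈ 799.896
s = 3·42.98/2 = 64.47
r ≈ 799.896/64.47 ≈ 12.4073
(Equivalently r = side/(2√3) = 42.98/3.4641 ≈ 12.4073.)

r = 12.41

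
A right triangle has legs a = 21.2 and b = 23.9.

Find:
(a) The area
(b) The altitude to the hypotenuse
(a) The legs are perpendicular, so Area = ½·a·b = ½·21.2·23.9 = ½·506.68 = 253.34
(b) Hypotenuse c = √(a² + b²) = √(449.44 + 571.21) = √1020.65 ≈ 31.9476
    Area = ½·c·h_c  ⇒  h_c = 2·Area/c = 506.68/31.9476 ≈ 15.8597

Area = 253.34, h_c = 15.86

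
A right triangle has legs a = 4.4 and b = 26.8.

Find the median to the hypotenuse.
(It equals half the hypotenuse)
Hypotenuse c = √(a² + b²) = √(19.36 + 718.24) = √737.6 ≈ 27.1588
Median to hypotenuse = c/2 ≈ 27.1588/2 ≈ 13.5794

Median = 13.58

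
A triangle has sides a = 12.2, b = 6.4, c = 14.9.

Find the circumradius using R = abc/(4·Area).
First find the area with Heron's formula.
s = (12.2 + 6.4 + 14.9)/2 = 16.75
Area = √(s(s−a)(s−b)(s−c)) = √(16.75·4.55·10.35·1.85) ≈ √1459.28 ≈ 38.2005
abc = 12.2·6.4·14.9 = 1163.392
R = abc/(4·Area) ≈ 1163.392/(4·38.2005) = 1163.392/152.802 ≈ 7.61372

R = 7.614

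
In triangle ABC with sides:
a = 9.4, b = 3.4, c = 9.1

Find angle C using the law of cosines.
c² = a² + b² − 2ab·cos(C)  ⇒  cos(C) = (a² + b² − c²)/(2ab)
cos(C) = (9.4² + 3.4² − 9.1²)/(2·9.4·3.4) = (88.36 + 11.56 − 82.81)/63.92 = 17.11/63.92 ≈ 0.267678
C = arccos(0.267678) ≈ 74.4738°

C = 74.47°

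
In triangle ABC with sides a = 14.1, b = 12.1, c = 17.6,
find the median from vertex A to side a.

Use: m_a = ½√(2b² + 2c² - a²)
m_a = ½√(2·12.1² + 2·17.6² − 14.1²) = ½√(2·146.41 + 2·309.76 − 198.81) = ½√(292.82 + 619.52 − 198.81) = ½√713.53
√713.53 ≈ 26.712, so m_a ≈ 13.356

m_a = 13.36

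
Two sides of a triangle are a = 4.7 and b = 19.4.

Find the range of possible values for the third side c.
Triangle inequality: |a − b| < c < a + b
|a − b| = |4.7 − 19.4| = 14.7
a + b = 4.7 + 19.4 = 24.1

14.7 < c < 24.1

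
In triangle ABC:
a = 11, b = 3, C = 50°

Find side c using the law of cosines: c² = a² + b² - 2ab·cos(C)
c² = 11² + 3² − 2·11·3·cos(50°)
cos(50°) ≈ 0.642788
c² ≈ 121 + 9 − 66·(0.642788) ≈ 130 − 42.424 ≈ 87.576
c ≈ √87.576 ≈ 9.35821

c = 9.358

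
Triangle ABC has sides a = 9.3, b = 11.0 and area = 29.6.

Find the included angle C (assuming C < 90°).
Area = ½·a·b·sin(C)  ⇒  sin(C) = 2·Area/(a·b) = 2·29.6/(9.3·11.0) = 59.2/102.3 ≈ 0.57869
C = arcsin(0.57869) ≈ 35.3585° (taking the acute solution since C < 90°)

C = 35.36°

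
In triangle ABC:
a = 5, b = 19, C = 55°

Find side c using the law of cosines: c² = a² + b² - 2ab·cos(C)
c² = 5² + 19² − 2·5·19·cos(55°)
cos(55°) ≈ 0.573576
c² ≈ 25 + 361 − 190·(0.573576) ≈ 386 − 108.98 ≈ 277.02
c ≈ √277.02 ≈ 16.6439

c = 16.64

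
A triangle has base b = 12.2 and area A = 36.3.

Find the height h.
A = ½·b·h  ⇒  h = 2A/b = 2·36.3/12.2 = 72.6/12.2 ≈ 5.95082

h = 5.951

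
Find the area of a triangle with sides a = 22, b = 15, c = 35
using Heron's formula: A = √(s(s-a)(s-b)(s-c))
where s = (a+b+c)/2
s = (22 + 15 + 35)/2 = 72/2 = 36
s − a = 14, s − b = 21, s − c = 1
s(s−a)(s−b)(s−c) = 36·14·21·1 = 10584
Area = √10584 ≈ 102.879

s = 36.0, Area = 102.9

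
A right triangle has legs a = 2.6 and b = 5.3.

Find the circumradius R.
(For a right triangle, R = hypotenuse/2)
Hypotenuse c = √(a² + b²) = √(6.76 + 28.09) = √34.85 ≈ 5.90339
R = c/2 ≈ 5.90339/2 ≈ 2.95169

R = 2.952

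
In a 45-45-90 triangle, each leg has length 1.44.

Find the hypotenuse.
In a 45-45-90 triangle the sides are in ratio 1 : 1 : √2, so hypotenuse = leg·√2.
Hypotenuse = 1.44·√2 ≈ 1.44·1.41421 ≈ 2.03647

Hypotenuse = 1.44√2 = 2.036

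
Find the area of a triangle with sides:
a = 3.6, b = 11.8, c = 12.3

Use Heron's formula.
s = (3.6 + 11.8 + 12.3)/2 = 27.7/2 = 13.85
s − a = 10.25, s − b = 2.05, s − c = 1.55
s(s−a)(s−b)(s−c) = 13.85·10.25·2.05·1.55 ≈ 451.086
Area = √451.086 ≈ 21.2388

Area = 21.24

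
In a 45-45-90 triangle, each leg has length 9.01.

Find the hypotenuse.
In a 45-45-90 triangle the sides are in ratio 1 : 1 : √2, so hypotenuse = leg·√2.
Hypotenuse = 9.01·√2 ≈ 9.01·1.41421 ≈ 12.7421

Hypotenuse = 9.01√2 = 12.74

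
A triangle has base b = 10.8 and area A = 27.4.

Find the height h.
A = ½·b·h  ⇒  h = 2A/b = 2·27.4/10.8 = 54.8/10.8 ≈ 5.07407

h = 5.074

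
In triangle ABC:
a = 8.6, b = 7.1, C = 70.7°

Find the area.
Two sides and the included angle (SAS): A = ½·a·b·sin(C) = ½·8.6·7.1·sin(70.7°)
sin(70.7°) ≈ 0.943801
A ≈ ½·61.06·0.943801 = 30.53·0.943801 ≈ 28.8142

Area = 28.81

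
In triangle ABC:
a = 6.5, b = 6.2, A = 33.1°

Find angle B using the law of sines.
a/sin(A) = b/sin(B)  ⇒  sin(B) = b·sin(A)/a = 6.2·sin(33.1°)/6.5
sin(33.1°) ≈ 0.546102
sin(B) ≈ 6.2·0.546102/6.5 ≈ 3.38583/6.5 ≈ 0.520897
B = arcsin(0.520897) ≈ 31.3925°
(Since b ≤ a we need B ≤ A, so the obtuse alternative 180° − 31.3925° ≈ 148.608° is rejected.)

B = 31.39°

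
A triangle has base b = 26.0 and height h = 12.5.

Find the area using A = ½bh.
A = ½·b·h = ½·26.0·12.5 = ½·325 = 162.5

Area = 162.5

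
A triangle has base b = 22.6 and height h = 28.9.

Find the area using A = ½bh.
A = ½·b·h = ½·22.6·28.9 = ½·653.14 = 326.57

Area = 326.57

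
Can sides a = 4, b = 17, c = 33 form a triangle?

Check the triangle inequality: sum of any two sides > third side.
a + b vs c: 4 + 17 = 21 ≤ 33  ✗
a + c vs b: 4 + 33 = 37 > 17  ✓
b + c vs a: 17 + 33 = 50 > 4  ✓

No: 4 + 17 = 21 is not > 33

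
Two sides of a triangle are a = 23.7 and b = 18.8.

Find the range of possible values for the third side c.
Triangle inequality: |a − b| < c < a + b
|a − b| = |23.7 − 18.8| = 4.9
a + b = 23.7 + 18.8 = 42.5

4.9 < c < 42.5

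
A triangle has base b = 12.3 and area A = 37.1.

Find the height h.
A = ½·b·h  ⇒  h = 2A/b = 2·37.1/12.3 = 74.2/12.3 ≈ 6.03252

h = 6.033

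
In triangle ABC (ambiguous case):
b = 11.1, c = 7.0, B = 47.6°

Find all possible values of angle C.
b/sin(B) = c/sin(C)  ⇒  sin(C) = c·sin(B)/b = 7.0·sin(47.6°)/11.1
sin(47.6°) ≈ 0.738455
sin(C) ≈ 7.0·0.738455/11.1 ≈ 5.16919/11.1 ≈ 0.465693
Candidate 1: C₁ = arcsin(0.465693) ≈ 27.7551°  →  A = 180° − 47.6° − 27.7551° ≈ 104.645° > 0, valid
Candidate 2: C₂ = 180° − C₁ ≈ 152.245°  →  A = 180° − 47.6° − 152.245° ≈ -19.8449° ≤ 0, not a valid triangle

C = 27.76° (one solution)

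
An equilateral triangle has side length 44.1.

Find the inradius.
r = Area/s with s the semi-perimeter.
Area = (√3/4)·44.1² = (√3/4)·1944.81 ≈ 0.433013·1944.81 ≈ 842.127
s = 3·44.1/2 = 66.15
r ≈ 842.127/66.15 ≈ 12.7306
(Equivalently r = side/(2√3) = 44.1/3.4641 ≈ 12.7306.)

r = 12.73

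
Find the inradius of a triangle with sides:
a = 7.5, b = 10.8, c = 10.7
r = Area/s where s is the semi-perimeter.
s = (7.5 + 10.8 + 10.7)/2 = 29/2 = 14.5
Area = √(s(s−a)(s−b)(s−c)) = √(14.5·7·3.7·3.8) ≈ √1427.09 ≈ 37.7768
r ≈ 37.7768/14.5 ≈ 2.6053

r = 2.605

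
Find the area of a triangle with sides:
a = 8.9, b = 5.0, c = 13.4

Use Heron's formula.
s = (8.9 + 5.0 + 13.4)/2 = 27.3/2 = 13.65
s − a = 4.75, s − b = 8.65, s − c = 0.25
s(s−a)(s−b)(s−c) = 13.65·4.75·8.65·0.25 ≈ 140.211
Area = √140.211 ≈ 11.8411

Area = 11.84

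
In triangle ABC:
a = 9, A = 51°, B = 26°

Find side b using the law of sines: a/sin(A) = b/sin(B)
a/sin(A) = b/sin(B)  ⇒  b = a·sin(B)/sin(A) = 9·sin(26°)/sin(51°)
sin(26°) ≈ 0.438371, sin(51°) ≈ 0.777146
b ≈ 9·0.438371/0.777146 ≈ 3.94534/0.777146 ≈ 5.0767

b = 5.077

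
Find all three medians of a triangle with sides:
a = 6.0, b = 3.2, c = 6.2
Median formula: m_a = ½√(2b² + 2c² − a²) (and cyclically). a² = 36, b² = 10.24, c² = 38.44.
m_a = ½√(2·10.24 + 2·38.44 − 36) = ½√61.36 ≈ ½·7.83326 ≈ 3.91663
m_b = ½√(2·36 + 2·38.44 − 10.24) = ½√138.64 ≈ ½·11.7745 ≈ 5.88727
m_c = ½√(2·36 + 2·10.24 − 38.44) = ½√54.04 ≈ ½·7.35119 ≈ 3.6756

m_a = 3.917, m_b = 5.887, m_c = 3.676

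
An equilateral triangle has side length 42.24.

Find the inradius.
r = Area/s with s the semi-perimeter.
Area = (√3/4)·42.24² = (√3/4)·1784.2176 ≈ 0.433013·1784.2176 ≈ 772.589
s = 3·42.24/2 = 63.36
r ≈ 772.589/63.36 ≈ 12.1936
(Equivalently r = side/(2√3) = 42.24/3.4641 ≈ 12.1936.)

r = 12.19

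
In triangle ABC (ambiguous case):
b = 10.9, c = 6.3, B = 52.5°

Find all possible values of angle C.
b/sin(B) = c/sin(C)  ⇒  sin(C) = c·sin(B)/b = 6.3·sin(52.5°)/10.9
sin(52.5°) ≈ 0.793353
sin(C) ≈ 6.3·0.793353/10.9 ≈ 4.99813/10.9 ≈ 0.458544
Candidate 1: C₁ = arcsin(0.458544) ≈ 27.2932°  →  A = 180° − 52.5° − 27.2932° ≈ 100.207° > 0, valid
Candidate 2: C₂ = 180° − C₁ ≈ 152.707°  →  A = 180° − 52.5° − 152.707° ≈ -25.2068° ≤ 0, not a valid triangle

C = 27.29° (one solution)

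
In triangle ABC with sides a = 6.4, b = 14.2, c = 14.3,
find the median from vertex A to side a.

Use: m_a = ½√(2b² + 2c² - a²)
m_a = ½√(2·14.2² + 2·14.3² − 6.4²) = ½√(2·201.64 + 2·204.49 − 40.96) = ½√(403.28 + 408.98 − 40.96) = ½√771.3
√771.3 ≈ 27.7723, so m_a ≈ 13.8861

m_a = 13.89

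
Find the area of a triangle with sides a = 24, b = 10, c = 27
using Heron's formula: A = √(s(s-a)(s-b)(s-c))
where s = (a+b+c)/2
s = (24 + 10 + 27)/2 = 61/2 = 30.5
s − a = 6.5, s − b = 20.5, s − c = 3.5
s(s−a)(s−b)(s−c) = 30.5·6.5·20.5·3.5 = 14224.4375
Area = √14224.4375 ≈ 119.266

s = 30.5, Area = 119.3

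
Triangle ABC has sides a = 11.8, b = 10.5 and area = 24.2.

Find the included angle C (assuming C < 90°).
Area = ½·a·b·sin(C)  ⇒  sin(C) = 2·Area/(a·b) = 2·24.2/(11.8·10.5) = 48.4/123.9 ≈ 0.390638
C = arcsin(0.390638) ≈ 22.9942° (taking the acute solution since C < 90°)

C = 22.99°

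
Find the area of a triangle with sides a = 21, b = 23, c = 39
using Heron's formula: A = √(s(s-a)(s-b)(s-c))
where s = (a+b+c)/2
s = (21 + 23 + 39)/2 = 83/2 = 41.5
s − a = 20.5, s − b = 18.5, s − c = 2.5
s(s−a)(s−b)(s−c) = 41.5·20.5·18.5·2.5 = 39347.1875
Area = √39347.1875 ≈ 198.361

s = 41.5, Area = 198.4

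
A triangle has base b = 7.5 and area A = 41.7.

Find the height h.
A = ½·b·h  ⇒  h = 2A/b = 2·41.7/7.5 = 83.4/7.5 ≈ 11.12

h = 11.12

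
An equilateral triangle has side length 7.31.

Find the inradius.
r = Area/s with s the semi-perimeter.
Area = (√3/4)·7.31² = (√3/4)·53.4361 ≈ 0.433013·53.4361 ≈ 23.1385
s = 3·7.31/2 = 10.965
r ≈ 23.1385/10.965 ≈ 2.11022
(Equivalently r = side/(2√3) = 7.31/3.4641 ≈ 2.11022.)

r = 2.11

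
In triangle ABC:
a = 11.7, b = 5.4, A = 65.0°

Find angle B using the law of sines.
a/sin(A) = b/sin(B)  ⇒  sin(B) = b·sin(A)/a = 5.4·sin(65.0°)/11.7
sin(65.0°) ≈ 0.906308
sin(B) ≈ 5.4·0.906308/11.7 ≈ 4.89406/11.7 ≈ 0.418296
B = arcsin(0.418296) ≈ 24.727°
(Since b ≤ a we need B ≤ A, so the obtuse alternative 180° − 24.727° ≈ 155.273° is rejected.)

B = 24.73°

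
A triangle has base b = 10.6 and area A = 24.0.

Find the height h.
A = ½·b·h  ⇒  h = 2A/b = 2·24.0/10.6 = 48/10.6 ≈ 4.5283

h = 4.528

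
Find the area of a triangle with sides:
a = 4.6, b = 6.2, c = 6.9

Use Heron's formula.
s = (4.6 + 6.2 + 6.9)/2 = 17.7/2 = 8.85
s − a = 4.25, s − b = 2.65, s − c = 1.95
s(s−a)(s−b)(s−c) = 8.85·4.25·2.65·1.95 ≈ 194.363
Area = √194.363 ≈ 13.9414

Area = 13.94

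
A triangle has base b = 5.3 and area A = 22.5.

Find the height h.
A = ½·b·h  ⇒  h = 2A/b = 2·22.5/5.3 = 45/5.3 ≈ 8.49057

h = 8.491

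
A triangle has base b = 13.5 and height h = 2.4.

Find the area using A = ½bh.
A = ½·b·h = ½·13.5·2.4 = ½·32.4 = 16.2

Area = 16.2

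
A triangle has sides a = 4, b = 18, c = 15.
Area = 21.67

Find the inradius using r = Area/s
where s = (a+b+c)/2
s = (4 + 18 + 15)/2 = 37/2 = 18.5
r = Area/s = 21.67/18.5 ≈ 1.17135

r = 1.171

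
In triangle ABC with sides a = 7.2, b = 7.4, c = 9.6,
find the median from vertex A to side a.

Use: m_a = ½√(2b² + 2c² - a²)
m_a = ½√(2·7.4² + 2·9.6² − 7.2²) = ½√(2·54.76 + 2·92.16 − 51.84) = ½√(109.52 + 184.32 − 51.84) = ½√242
√242 ≈ 15.5563, so m_a ≈ 7.77817

m_a = 7.778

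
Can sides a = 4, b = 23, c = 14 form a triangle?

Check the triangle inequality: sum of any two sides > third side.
a + b vs c: 4 + 23 = 27 > 14  ✓
a + c vs b: 4 + 14 = 18 ≤ 23  ✗
b + c vs a: 23 + 14 = 37 > 4  ✓

No: 4 + 14 = 18 is not > 23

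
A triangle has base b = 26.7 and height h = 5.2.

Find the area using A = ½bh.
A = ½·b·h = ½·26.7·5.2 = ½·138.84 = 69.42

Area = 69.42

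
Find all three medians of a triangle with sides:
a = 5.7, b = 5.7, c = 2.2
Median formula: m_a = ½√(2b² + 2c² − a²) (and cyclically). a² = 32.49, b² = 32.49, c² = 4.84.
m_a = ½√(2·32.49 + 2·4.84 − 32.49) = ½√42.17 ≈ ½·6.49384 ≈ 3.24692
m_b = ½√(2·32.49 + 2·4.84 − 32.49) = ½√42.17 ≈ ½·6.49384 ≈ 3.24692
m_c = ½√(2·32.49 + 2·32.49 − 4.84) = ½√125.12 ≈ ½·11.1857 ≈ 5.59285

m_a = 3.247, m_b = 3.247, m_c = 5.593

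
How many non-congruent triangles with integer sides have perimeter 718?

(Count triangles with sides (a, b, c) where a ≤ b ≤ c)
Let a ≤ b ≤ c with a + b + c = 718. The only binding inequality is a + b > c, i.e. 718 − c > c, so c < 718/2; and c ≥ 718/3 since c is the largest side.
So 240 ≤ c ≤ 358. For each c, b runs from ⌈(718 − c)/2⌉ up to c (then a = 718 − b − c satisfies 1 ≤ a ≤ b automatically), giving c − ⌈(718 − c)/2⌉ + 1 choices.
Summing over c: 2 + 3 + 5 + 6 + … + 177 + 179  (119 terms, c = 240, …, 358) = 10740
Check (closed form: nearest integer to p²/48 for even p, (p+3)²/48 for odd p): 718²/48 = 515524/48 ≈ 10740.08 → 10740

10740 triangles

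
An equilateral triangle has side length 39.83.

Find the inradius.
r = Area/s with s the semi-perimeter.
Area = (√3/4)·39.83² = (√3/4)·1586.4289 ≈ 0.433013·1586.4289 ≈ 686.944
s = 3·39.83/2 = 59.745
r ≈ 686.944/59.745 ≈ 11.4979
(Equivalently r = side/(2√3) = 39.83/3.4641 ≈ 11.4979.)

r = 11.5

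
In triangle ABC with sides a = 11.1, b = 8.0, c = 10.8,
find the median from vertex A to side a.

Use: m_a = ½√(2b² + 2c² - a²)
m_a = ½√(2·8.0² + 2·10.8² − 11.1²) = ½√(2·64 + 2·116.64 − 123.21) = ½√(128 + 233.28 − 123.21) = ½√238.07
√238.07 ≈ 15.4295, so m_a ≈ 7.71476

m_a = 7.715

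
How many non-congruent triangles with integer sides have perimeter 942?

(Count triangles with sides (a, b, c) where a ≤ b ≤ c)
Let a ≤ b ≤ c with a + b + c = 942. The only binding inequality is a + b > c, i.e. 942 − c > c, so c < 942/2; and c ≥ 942/3 since c is the largest side.
So 314 ≤ c ≤ 470. For each c, b runs from ⌈(942 − c)/2⌉ up to c (then a = 942 − b − c satisfies 1 ≤ a ≤ b automatically), giving c − ⌈(942 − c)/2⌉ + 1 choices.
Summing over c: 1 + 2 + 4 + 5 + … + 233 + 235  (157 terms, c = 314, …, 470) = 18487
Check (closed form: nearest integer to p²/48 for even p, (p+3)²/48 for odd p): 942²/48 = 887364/48 ≈ 18486.75 → 18487

18487 triangles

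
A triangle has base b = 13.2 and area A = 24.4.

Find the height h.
A = ½·b·h  ⇒  h = 2A/b = 2·24.4/13.2 = 48.8/13.2 ≈ 3.69697

h = 3.697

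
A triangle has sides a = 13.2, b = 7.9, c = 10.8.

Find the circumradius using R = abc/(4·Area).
First find the area with Heron's formula.
s = (13.2 + 7.9 + 10.8)/2 = 15.95
Area = √(s(s−a)(s−b)(s−c)) = √(15.95·2.75·8.05·5.15) ≈ √1818.43 ≈ 42.643
abc = 13.2·7.9·10.8 = 1126.224
R = abc/(4·Area) ≈ 1126.224/(4·42.643) = 1126.224/170.572 ≈ 6.60262

R = 6.603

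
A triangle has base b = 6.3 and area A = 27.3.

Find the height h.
A = ½·b·h  ⇒  h = 2A/b = 2·27.3/6.3 = 54.6/6.3 ≈ 8.66667

h = 8.667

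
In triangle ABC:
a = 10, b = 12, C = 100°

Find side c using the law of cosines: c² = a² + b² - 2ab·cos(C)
c² = 10² + 12² − 2·10·12·cos(100°)
cos(100°) ≈ -0.173648
c² ≈ 100 + 144 − 240·(-0.173648) ≈ 244 + 41.6756 ≈ 285.676
c ≈ √285.676 ≈ 16.9019

c = 16.9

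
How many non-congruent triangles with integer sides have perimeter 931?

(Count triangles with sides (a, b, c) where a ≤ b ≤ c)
Let a ≤ b ≤ c with a + b + c = 931. The only binding inequality is a + b > c, i.e. 931 − c > c, so c < 931/2; and c ≥ 931/3 since c is the largest side.
So 311 ≤ c ≤ 465. For each c, b runs from ⌈(931 − c)/2⌉ up to c (then a = 931 − b − c satisfies 1 ≤ a ≤ b automatically), giving c − ⌈(931 − c)/2⌉ + 1 choices.
Summing over c: 2 + 3 + 5 + 6 + … + 231 + 233  (155 terms, c = 311, …, 465) = 18174
Check (closed form: nearest integer to p²/48 for even p, (p+3)²/48 for odd p): (931+3)²/48 = 934²/48 = 872356/48 ≈ 18174.08 → 18174

18174 triangles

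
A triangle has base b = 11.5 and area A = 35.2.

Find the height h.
A = ½·b·h  ⇒  h = 2A/b = 2·35.2/11.5 = 70.4/11.5 ≈ 6.12174

h = 6.122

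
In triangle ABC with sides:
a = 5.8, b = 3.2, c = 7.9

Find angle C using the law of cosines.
c² = a² + b² − 2ab·cos(C)  ⇒  cos(C) = (a² + b² − c²)/(2ab)
cos(C) = (5.8² + 3.2² − 7.9²)/(2·5.8·3.2) = (33.64 + 10.24 − 62.41)/37.12 = -18.53/37.12 ≈ -0.499192
C = arccos(-0.499192) ≈ 119.947°

C = 119.9°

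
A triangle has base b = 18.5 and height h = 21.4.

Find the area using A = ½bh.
A = ½·b·h = ½·18.5·21.4 = ½·395.9 = 197.95

Area = 197.95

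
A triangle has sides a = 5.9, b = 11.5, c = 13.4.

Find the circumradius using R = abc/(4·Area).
First find the area with Heron's formula.
s = (5.9 + 11.5 + 13.4)/2 = 15.4
Area = √(s(s−a)(s−b)(s−c)) = √(15.4·9.5·3.9·2) ≈ √1141.14 ≈ 33.7808
abc = 5.9·11.5·13.4 = 909.19
R = abc/(4·Area) ≈ 909.19/(4·33.7808) = 909.19/135.123 ≈ 6.72861

R = 6.729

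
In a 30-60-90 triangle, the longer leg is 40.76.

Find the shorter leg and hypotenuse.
In a 30-60-90 triangle the sides are in ratio 1 : √3 : 2, so short leg = long leg/√3 and hypotenuse = 2·(short leg).
Short leg = 40.76/√3 ≈ 40.76/1.73205 ≈ 23.5328
Hypotenuse = 2·23.5328 ≈ 47.0656

Short leg = 23.53, Hypotenuse = 47.07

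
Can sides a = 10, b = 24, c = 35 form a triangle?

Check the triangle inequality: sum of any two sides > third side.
a + b vs c: 10 + 24 = 34 ≤ 35  ✗
a + c vs b: 10 + 35 = 45 > 24  ✓
b + c vs a: 24 + 35 = 59 > 10  ✓

No: 10 + 24 = 34 is not > 35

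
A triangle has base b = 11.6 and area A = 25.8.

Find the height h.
A = ½·b·h  ⇒  h = 2A/b = 2·25.8/11.6 = 51.6/11.6 ≈ 4.44828

h = 4.448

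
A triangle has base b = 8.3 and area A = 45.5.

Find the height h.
A = ½·b·h  ⇒  h = 2A/b = 2·45.5/8.3 = 91/8.3 ≈ 10.9639

h = 10.96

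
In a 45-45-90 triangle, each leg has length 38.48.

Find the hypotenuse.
In a 45-45-90 triangle the sides are in ratio 1 : 1 : √2, so hypotenuse = leg·√2.
Hypotenuse = 38.48·√2 ≈ 38.48·1.41421 ≈ 54.4189

Hypotenuse = 38.48√2 = 54.42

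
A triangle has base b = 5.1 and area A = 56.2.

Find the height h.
A = ½·b·h  ⇒  h = 2A/b = 2·56.2/5.1 = 112.4/5.1 ≈ 22.0392

h = 22.04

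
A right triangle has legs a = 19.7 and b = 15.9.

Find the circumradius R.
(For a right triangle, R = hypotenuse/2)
Hypotenuse c = √(a² + b²) = √(388.09 + 252.81) = √640.9 ≈ 25.316
R = c/2 ≈ 25.316/2 ≈ 12.658

R = 12.66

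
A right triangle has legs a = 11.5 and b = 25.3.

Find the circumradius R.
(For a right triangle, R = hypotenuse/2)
Hypotenuse c = √(a² + b²) = √(132.25 + 640.09) = √772.34 ≈ 27.791
R = c/2 ≈ 27.791/2 ≈ 13.8955

R = 13.9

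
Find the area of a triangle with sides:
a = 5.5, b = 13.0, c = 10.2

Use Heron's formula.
s = (5.5 + 13.0 + 10.2)/2 = 28.7/2 = 14.35
s − a = 8.85, s − b = 1.35, s − c = 4.15
s(s−a)(s−b)(s−c) = 14.35·8.85·1.35·4.15 ≈ 711.503
Area = √711.503 ≈ 26.674

Area = 26.67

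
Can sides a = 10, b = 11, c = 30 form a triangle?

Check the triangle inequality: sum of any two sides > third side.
a + b vs c: 10 + 11 = 21 ≤ 30  ✗
a + c vs b: 10 + 30 = 40 > 11  ✓
b + c vs a: 11 + 30 = 41 > 10  ✓

No: 10 + 11 = 21 is not > 30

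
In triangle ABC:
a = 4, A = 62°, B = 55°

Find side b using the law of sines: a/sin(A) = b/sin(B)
a/sin(A) = b/sin(B)  ⇒  b = a·sin(B)/sin(A) = 4·sin(55°)/sin(62°)
sin(55°) ≈ 0.819152, sin(62°) ≈ 0.882948
b ≈ 4·0.819152/0.882948 ≈ 3.27661/0.882948 ≈ 3.71099

b = 3.711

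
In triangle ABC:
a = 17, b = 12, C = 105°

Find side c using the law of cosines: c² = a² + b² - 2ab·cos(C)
c² = 17² + 12² − 2·17·12·cos(105°)
cos(105°) ≈ -0.258819
c² ≈ 289 + 144 − 408·(-0.258819) ≈ 433 + 105.598 ≈ 538.598
c ≈ √538.598 ≈ 23.2077

c = 23.21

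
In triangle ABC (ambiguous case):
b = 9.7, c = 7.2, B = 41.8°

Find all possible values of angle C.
b/sin(B) = c/sin(C)  ⇒  sin(C) = c·sin(B)/b = 7.2·sin(41.8°)/9.7
sin(41.8°) ≈ 0.666532
sin(C) ≈ 7.2·0.666532/9.7 ≈ 4.79903/9.7 ≈ 0.494746
Candidate 1: C₁ = arcsin(0.494746) ≈ 29.653°  →  A = 180° − 41.8° − 29.653° ≈ 108.547° > 0, valid
Candidate 2: C₂ = 180° − C₁ ≈ 150.347°  →  A = 180° − 41.8° − 150.347° ≈ -12.147° ≤ 0, not a valid triangle

C = 29.65° (one solution)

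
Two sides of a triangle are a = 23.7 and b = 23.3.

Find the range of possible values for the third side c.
Triangle inequality: |a − b| < c < a + b
|a − b| = |23.7 − 23.3| = 0.4
a + b = 23.7 + 23.3 = 47

0.4 < c < 47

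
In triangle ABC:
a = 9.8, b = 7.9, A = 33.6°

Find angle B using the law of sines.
a/sin(A) = b/sin(B)  ⇒  sin(B) = b·sin(A)/a = 7.9·sin(33.6°)/9.8
sin(33.6°) ≈ 0.553392
sin(B) ≈ 7.9·0.553392/9.8 ≈ 4.37179/9.8 ≈ 0.446101
B = arcsin(0.446101) ≈ 26.4938°
(Since b ≤ a we need B ≤ A, so the obtuse alternative 180° − 26.4938° ≈ 153.506° is rejected.)

B = 26.49°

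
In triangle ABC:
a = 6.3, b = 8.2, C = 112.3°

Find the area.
Two sides and the included angle (SAS): A = ½·a·b·sin(C) = ½·6.3·8.2·sin(112.3°)
sin(112.3°) ≈ 0.92521
A ≈ ½·51.66·0.92521 = 25.83·0.92521 ≈ 23.8982

Area = 23.9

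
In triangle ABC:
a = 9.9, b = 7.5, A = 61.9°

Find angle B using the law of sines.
a/sin(A) = b/sin(B)  ⇒  sin(B) = b·sin(A)/a = 7.5·sin(61.9°)/9.9
sin(61.9°) ≈ 0.882127
sin(B) ≈ 7.5·0.882127/9.9 ≈ 6.61595/9.9 ≈ 0.668278
B = arcsin(0.668278) ≈ 41.9343°
(Since b ≤ a we need B ≤ A, so the obtuse alternative 180° − 41.9343° ≈ 138.066° is rejected.)

B = 41.93°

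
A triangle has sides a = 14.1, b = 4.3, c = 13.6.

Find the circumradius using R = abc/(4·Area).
First find the area with Heron's formula.
s = (14.1 + 4.3 + 13.6)/2 = 16
Area = √(s(s−a)(s−b)(s−c)) = √(16·1.9·11.7·2.4) ≈ √853.632 ≈ 29.217
abc = 14.1·4.3·13.6 = 824.568
R = abc/(4·Area) ≈ 824.568/(4·29.217) = 824.568/116.868 ≈ 7.05555

R = 7.056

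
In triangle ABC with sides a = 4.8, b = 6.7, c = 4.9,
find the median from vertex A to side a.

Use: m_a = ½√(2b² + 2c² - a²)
m_a = ½√(2·6.7² + 2·4.9² − 4.8²) = ½√(2·44.89 + 2·24.01 − 23.04) = ½√(89.78 + 48.02 − 23.04) = ½√114.76
√114.76 ≈ 10.7126, so m_a ≈ 5.3563

m_a = 5.356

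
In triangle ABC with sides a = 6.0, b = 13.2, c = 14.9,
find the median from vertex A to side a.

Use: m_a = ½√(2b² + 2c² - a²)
m_a = ½√(2·13.2² + 2·14.9² − 6.0²) = ½√(2·174.24 + 2·222.01 − 36) = ½√(348.48 + 444.02 − 36) = ½√756.5
√756.5 ≈ 27.5045, so m_a ≈ 13.7523

m_a = 13.75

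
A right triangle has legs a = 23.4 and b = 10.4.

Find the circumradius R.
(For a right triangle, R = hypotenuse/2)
Hypotenuse c = √(a² + b²) = √(547.56 + 108.16) = √655.72 ≈ 25.607
R = c/2 ≈ 25.607/2 ≈ 12.8035

R = 12.8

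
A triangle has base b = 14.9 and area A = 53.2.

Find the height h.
A = ½·b·h  ⇒  h = 2A/b = 2·53.2/14.9 = 106.4/14.9 ≈ 7.14094

h = 7.141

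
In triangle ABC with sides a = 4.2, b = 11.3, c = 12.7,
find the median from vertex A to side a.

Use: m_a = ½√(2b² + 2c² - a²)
m_a = ½√(2·11.3² + 2·12.7² − 4.2²) = ½√(2·127.69 + 2·161.29 − 17.64) = ½√(255.38 + 322.58 − 17.64) = ½√560.32
√560.32 ≈ 23.6711, so m_a ≈ 11.8355

m_a = 11.84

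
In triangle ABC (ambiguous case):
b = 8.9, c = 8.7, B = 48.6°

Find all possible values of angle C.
b/sin(B) = c/sin(C)  ⇒  sin(C) = c·sin(B)/b = 8.7·sin(48.6°)/8.9
sin(48.6°) ≈ 0.750111
sin(C) ≈ 8.7·0.750111/8.9 ≈ 6.52597/8.9 ≈ 0.733255
Candidate 1: C₁ = arcsin(0.733255) ≈ 47.1599°  →  A = 180° − 48.6° − 47.1599° ≈ 84.2401° > 0, valid
Candidate 2: C₂ = 180° − C₁ ≈ 132.84°  →  A = 180° − 48.6° − 132.84° ≈ -1.4401° ≤ 0, not a valid triangle

C = 47.16° (one solution)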